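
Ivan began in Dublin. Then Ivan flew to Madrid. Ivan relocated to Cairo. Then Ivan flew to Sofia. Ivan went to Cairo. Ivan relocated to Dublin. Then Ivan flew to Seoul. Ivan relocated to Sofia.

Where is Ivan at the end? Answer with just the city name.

Answer: Sofia

Derivation:
Tracking Ivan's location:
Start: Ivan is in Dublin.
After move 1: Dublin -> Madrid. Ivan is in Madrid.
After move 2: Madrid -> Cairo. Ivan is in Cairo.
After move 3: Cairo -> Sofia. Ivan is in Sofia.
After move 4: Sofia -> Cairo. Ivan is in Cairo.
After move 5: Cairo -> Dublin. Ivan is in Dublin.
After move 6: Dublin -> Seoul. Ivan is in Seoul.
After move 7: Seoul -> Sofia. Ivan is in Sofia.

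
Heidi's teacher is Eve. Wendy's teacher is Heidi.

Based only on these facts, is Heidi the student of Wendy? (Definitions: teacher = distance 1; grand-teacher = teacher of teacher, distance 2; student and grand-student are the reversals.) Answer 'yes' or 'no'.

Reconstructing the teacher chain from the given facts:
  Eve -> Heidi -> Wendy
(each arrow means 'teacher of the next')
Positions in the chain (0 = top):
  position of Eve: 0
  position of Heidi: 1
  position of Wendy: 2

Heidi is at position 1, Wendy is at position 2; signed distance (j - i) = 1.
'student' requires j - i = -1. Actual distance is 1, so the relation does NOT hold.

Answer: no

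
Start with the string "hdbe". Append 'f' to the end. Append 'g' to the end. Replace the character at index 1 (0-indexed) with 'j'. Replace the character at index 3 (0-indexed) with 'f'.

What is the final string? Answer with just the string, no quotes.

Answer: hjbffg

Derivation:
Applying each edit step by step:
Start: "hdbe"
Op 1 (append 'f'): "hdbe" -> "hdbef"
Op 2 (append 'g'): "hdbef" -> "hdbefg"
Op 3 (replace idx 1: 'd' -> 'j'): "hdbefg" -> "hjbefg"
Op 4 (replace idx 3: 'e' -> 'f'): "hjbefg" -> "hjbffg"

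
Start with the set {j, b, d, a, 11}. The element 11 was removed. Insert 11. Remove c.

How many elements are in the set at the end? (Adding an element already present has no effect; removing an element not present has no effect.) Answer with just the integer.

Tracking the set through each operation:
Start: {11, a, b, d, j}
Event 1 (remove 11): removed. Set: {a, b, d, j}
Event 2 (add 11): added. Set: {11, a, b, d, j}
Event 3 (remove c): not present, no change. Set: {11, a, b, d, j}

Final set: {11, a, b, d, j} (size 5)

Answer: 5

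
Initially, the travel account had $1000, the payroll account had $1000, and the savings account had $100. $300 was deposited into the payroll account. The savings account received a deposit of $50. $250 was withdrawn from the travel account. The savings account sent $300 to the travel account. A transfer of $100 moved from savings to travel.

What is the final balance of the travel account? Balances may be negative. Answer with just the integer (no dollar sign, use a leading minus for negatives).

Tracking account balances step by step:
Start: travel=1000, payroll=1000, savings=100
Event 1 (deposit 300 to payroll): payroll: 1000 + 300 = 1300. Balances: travel=1000, payroll=1300, savings=100
Event 2 (deposit 50 to savings): savings: 100 + 50 = 150. Balances: travel=1000, payroll=1300, savings=150
Event 3 (withdraw 250 from travel): travel: 1000 - 250 = 750. Balances: travel=750, payroll=1300, savings=150
Event 4 (transfer 300 savings -> travel): savings: 150 - 300 = -150, travel: 750 + 300 = 1050. Balances: travel=1050, payroll=1300, savings=-150
Event 5 (transfer 100 savings -> travel): savings: -150 - 100 = -250, travel: 1050 + 100 = 1150. Balances: travel=1150, payroll=1300, savings=-250

Final balance of travel: 1150

Answer: 1150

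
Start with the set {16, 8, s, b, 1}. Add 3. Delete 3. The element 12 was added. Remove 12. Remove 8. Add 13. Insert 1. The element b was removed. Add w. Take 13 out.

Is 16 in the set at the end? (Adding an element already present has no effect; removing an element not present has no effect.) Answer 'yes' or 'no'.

Answer: yes

Derivation:
Tracking the set through each operation:
Start: {1, 16, 8, b, s}
Event 1 (add 3): added. Set: {1, 16, 3, 8, b, s}
Event 2 (remove 3): removed. Set: {1, 16, 8, b, s}
Event 3 (add 12): added. Set: {1, 12, 16, 8, b, s}
Event 4 (remove 12): removed. Set: {1, 16, 8, b, s}
Event 5 (remove 8): removed. Set: {1, 16, b, s}
Event 6 (add 13): added. Set: {1, 13, 16, b, s}
Event 7 (add 1): already present, no change. Set: {1, 13, 16, b, s}
Event 8 (remove b): removed. Set: {1, 13, 16, s}
Event 9 (add w): added. Set: {1, 13, 16, s, w}
Event 10 (remove 13): removed. Set: {1, 16, s, w}

Final set: {1, 16, s, w} (size 4)
16 is in the final set.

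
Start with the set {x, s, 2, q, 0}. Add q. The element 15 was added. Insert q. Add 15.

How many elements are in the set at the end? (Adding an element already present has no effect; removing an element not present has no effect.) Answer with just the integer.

Tracking the set through each operation:
Start: {0, 2, q, s, x}
Event 1 (add q): already present, no change. Set: {0, 2, q, s, x}
Event 2 (add 15): added. Set: {0, 15, 2, q, s, x}
Event 3 (add q): already present, no change. Set: {0, 15, 2, q, s, x}
Event 4 (add 15): already present, no change. Set: {0, 15, 2, q, s, x}

Final set: {0, 15, 2, q, s, x} (size 6)

Answer: 6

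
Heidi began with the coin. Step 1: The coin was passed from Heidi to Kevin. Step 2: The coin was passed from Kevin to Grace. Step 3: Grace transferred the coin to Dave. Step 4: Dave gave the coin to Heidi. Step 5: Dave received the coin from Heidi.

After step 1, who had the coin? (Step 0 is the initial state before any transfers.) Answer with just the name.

Answer: Kevin

Derivation:
Tracking the coin holder through step 1:
After step 0 (start): Heidi
After step 1: Kevin

At step 1, the holder is Kevin.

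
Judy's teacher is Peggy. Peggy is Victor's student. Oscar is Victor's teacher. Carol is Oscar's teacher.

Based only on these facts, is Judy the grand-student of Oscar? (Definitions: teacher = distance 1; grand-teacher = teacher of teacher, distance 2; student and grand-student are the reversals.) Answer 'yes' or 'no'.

Reconstructing the teacher chain from the given facts:
  Carol -> Oscar -> Victor -> Peggy -> Judy
(each arrow means 'teacher of the next')
Positions in the chain (0 = top):
  position of Carol: 0
  position of Oscar: 1
  position of Victor: 2
  position of Peggy: 3
  position of Judy: 4

Judy is at position 4, Oscar is at position 1; signed distance (j - i) = -3.
'grand-student' requires j - i = -2. Actual distance is -3, so the relation does NOT hold.

Answer: no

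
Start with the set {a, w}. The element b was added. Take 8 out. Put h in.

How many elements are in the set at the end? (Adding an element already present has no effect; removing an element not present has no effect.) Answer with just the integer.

Answer: 4

Derivation:
Tracking the set through each operation:
Start: {a, w}
Event 1 (add b): added. Set: {a, b, w}
Event 2 (remove 8): not present, no change. Set: {a, b, w}
Event 3 (add h): added. Set: {a, b, h, w}

Final set: {a, b, h, w} (size 4)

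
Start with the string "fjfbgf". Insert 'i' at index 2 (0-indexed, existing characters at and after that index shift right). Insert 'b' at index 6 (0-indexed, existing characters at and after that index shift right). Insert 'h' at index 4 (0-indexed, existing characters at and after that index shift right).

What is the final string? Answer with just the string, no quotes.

Applying each edit step by step:
Start: "fjfbgf"
Op 1 (insert 'i' at idx 2): "fjfbgf" -> "fjifbgf"
Op 2 (insert 'b' at idx 6): "fjifbgf" -> "fjifbgbf"
Op 3 (insert 'h' at idx 4): "fjifbgbf" -> "fjifhbgbf"

Answer: fjifhbgbf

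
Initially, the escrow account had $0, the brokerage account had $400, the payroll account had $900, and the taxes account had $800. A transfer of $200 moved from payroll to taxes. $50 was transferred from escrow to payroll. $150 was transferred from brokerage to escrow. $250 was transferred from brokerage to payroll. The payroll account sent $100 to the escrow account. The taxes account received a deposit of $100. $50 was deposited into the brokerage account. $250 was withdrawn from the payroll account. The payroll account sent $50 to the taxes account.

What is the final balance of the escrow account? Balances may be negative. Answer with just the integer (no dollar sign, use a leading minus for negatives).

Tracking account balances step by step:
Start: escrow=0, brokerage=400, payroll=900, taxes=800
Event 1 (transfer 200 payroll -> taxes): payroll: 900 - 200 = 700, taxes: 800 + 200 = 1000. Balances: escrow=0, brokerage=400, payroll=700, taxes=1000
Event 2 (transfer 50 escrow -> payroll): escrow: 0 - 50 = -50, payroll: 700 + 50 = 750. Balances: escrow=-50, brokerage=400, payroll=750, taxes=1000
Event 3 (transfer 150 brokerage -> escrow): brokerage: 400 - 150 = 250, escrow: -50 + 150 = 100. Balances: escrow=100, brokerage=250, payroll=750, taxes=1000
Event 4 (transfer 250 brokerage -> payroll): brokerage: 250 - 250 = 0, payroll: 750 + 250 = 1000. Balances: escrow=100, brokerage=0, payroll=1000, taxes=1000
Event 5 (transfer 100 payroll -> escrow): payroll: 1000 - 100 = 900, escrow: 100 + 100 = 200. Balances: escrow=200, brokerage=0, payroll=900, taxes=1000
Event 6 (deposit 100 to taxes): taxes: 1000 + 100 = 1100. Balances: escrow=200, brokerage=0, payroll=900, taxes=1100
Event 7 (deposit 50 to brokerage): brokerage: 0 + 50 = 50. Balances: escrow=200, brokerage=50, payroll=900, taxes=1100
Event 8 (withdraw 250 from payroll): payroll: 900 - 250 = 650. Balances: escrow=200, brokerage=50, payroll=650, taxes=1100
Event 9 (transfer 50 payroll -> taxes): payroll: 650 - 50 = 600, taxes: 1100 + 50 = 1150. Balances: escrow=200, brokerage=50, payroll=600, taxes=1150

Final balance of escrow: 200

Answer: 200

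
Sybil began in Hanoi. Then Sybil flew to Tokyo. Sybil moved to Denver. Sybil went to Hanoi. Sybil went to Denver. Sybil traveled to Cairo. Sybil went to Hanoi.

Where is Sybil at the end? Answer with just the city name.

Tracking Sybil's location:
Start: Sybil is in Hanoi.
After move 1: Hanoi -> Tokyo. Sybil is in Tokyo.
After move 2: Tokyo -> Denver. Sybil is in Denver.
After move 3: Denver -> Hanoi. Sybil is in Hanoi.
After move 4: Hanoi -> Denver. Sybil is in Denver.
After move 5: Denver -> Cairo. Sybil is in Cairo.
After move 6: Cairo -> Hanoi. Sybil is in Hanoi.

Answer: Hanoi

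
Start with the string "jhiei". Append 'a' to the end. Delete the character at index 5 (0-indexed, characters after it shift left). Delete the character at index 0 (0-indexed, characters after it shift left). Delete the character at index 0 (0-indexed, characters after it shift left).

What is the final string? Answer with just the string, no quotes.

Answer: iei

Derivation:
Applying each edit step by step:
Start: "jhiei"
Op 1 (append 'a'): "jhiei" -> "jhieia"
Op 2 (delete idx 5 = 'a'): "jhieia" -> "jhiei"
Op 3 (delete idx 0 = 'j'): "jhiei" -> "hiei"
Op 4 (delete idx 0 = 'h'): "hiei" -> "iei"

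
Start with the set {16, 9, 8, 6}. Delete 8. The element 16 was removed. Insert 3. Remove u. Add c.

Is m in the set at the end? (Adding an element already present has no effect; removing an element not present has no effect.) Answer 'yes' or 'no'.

Tracking the set through each operation:
Start: {16, 6, 8, 9}
Event 1 (remove 8): removed. Set: {16, 6, 9}
Event 2 (remove 16): removed. Set: {6, 9}
Event 3 (add 3): added. Set: {3, 6, 9}
Event 4 (remove u): not present, no change. Set: {3, 6, 9}
Event 5 (add c): added. Set: {3, 6, 9, c}

Final set: {3, 6, 9, c} (size 4)
m is NOT in the final set.

Answer: no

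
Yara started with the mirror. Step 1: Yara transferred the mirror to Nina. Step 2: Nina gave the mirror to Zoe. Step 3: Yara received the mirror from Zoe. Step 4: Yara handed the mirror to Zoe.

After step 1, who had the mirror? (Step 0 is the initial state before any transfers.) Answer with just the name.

Tracking the mirror holder through step 1:
After step 0 (start): Yara
After step 1: Nina

At step 1, the holder is Nina.

Answer: Nina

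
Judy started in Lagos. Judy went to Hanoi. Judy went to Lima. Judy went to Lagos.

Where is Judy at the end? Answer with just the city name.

Tracking Judy's location:
Start: Judy is in Lagos.
After move 1: Lagos -> Hanoi. Judy is in Hanoi.
After move 2: Hanoi -> Lima. Judy is in Lima.
After move 3: Lima -> Lagos. Judy is in Lagos.

Answer: Lagos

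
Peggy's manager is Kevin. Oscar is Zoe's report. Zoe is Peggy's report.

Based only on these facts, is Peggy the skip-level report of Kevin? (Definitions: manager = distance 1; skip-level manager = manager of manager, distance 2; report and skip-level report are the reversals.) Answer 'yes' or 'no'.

Reconstructing the manager chain from the given facts:
  Kevin -> Peggy -> Zoe -> Oscar
(each arrow means 'manager of the next')
Positions in the chain (0 = top):
  position of Kevin: 0
  position of Peggy: 1
  position of Zoe: 2
  position of Oscar: 3

Peggy is at position 1, Kevin is at position 0; signed distance (j - i) = -1.
'skip-level report' requires j - i = -2. Actual distance is -1, so the relation does NOT hold.

Answer: no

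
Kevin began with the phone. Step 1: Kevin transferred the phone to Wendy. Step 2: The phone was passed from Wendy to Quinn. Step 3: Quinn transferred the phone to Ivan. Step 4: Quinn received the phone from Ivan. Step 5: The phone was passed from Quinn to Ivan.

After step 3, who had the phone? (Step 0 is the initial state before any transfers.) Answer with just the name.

Tracking the phone holder through step 3:
After step 0 (start): Kevin
After step 1: Wendy
After step 2: Quinn
After step 3: Ivan

At step 3, the holder is Ivan.

Answer: Ivan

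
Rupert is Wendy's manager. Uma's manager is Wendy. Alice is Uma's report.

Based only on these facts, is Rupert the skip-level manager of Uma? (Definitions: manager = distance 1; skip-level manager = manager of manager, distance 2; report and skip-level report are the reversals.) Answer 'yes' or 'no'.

Answer: yes

Derivation:
Reconstructing the manager chain from the given facts:
  Rupert -> Wendy -> Uma -> Alice
(each arrow means 'manager of the next')
Positions in the chain (0 = top):
  position of Rupert: 0
  position of Wendy: 1
  position of Uma: 2
  position of Alice: 3

Rupert is at position 0, Uma is at position 2; signed distance (j - i) = 2.
'skip-level manager' requires j - i = 2. Actual distance is 2, so the relation HOLDS.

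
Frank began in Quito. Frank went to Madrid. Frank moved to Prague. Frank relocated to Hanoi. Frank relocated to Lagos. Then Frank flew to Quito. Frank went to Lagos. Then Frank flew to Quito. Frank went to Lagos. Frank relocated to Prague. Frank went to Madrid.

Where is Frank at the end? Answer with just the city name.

Answer: Madrid

Derivation:
Tracking Frank's location:
Start: Frank is in Quito.
After move 1: Quito -> Madrid. Frank is in Madrid.
After move 2: Madrid -> Prague. Frank is in Prague.
After move 3: Prague -> Hanoi. Frank is in Hanoi.
After move 4: Hanoi -> Lagos. Frank is in Lagos.
After move 5: Lagos -> Quito. Frank is in Quito.
After move 6: Quito -> Lagos. Frank is in Lagos.
After move 7: Lagos -> Quito. Frank is in Quito.
After move 8: Quito -> Lagos. Frank is in Lagos.
After move 9: Lagos -> Prague. Frank is in Prague.
After move 10: Prague -> Madrid. Frank is in Madrid.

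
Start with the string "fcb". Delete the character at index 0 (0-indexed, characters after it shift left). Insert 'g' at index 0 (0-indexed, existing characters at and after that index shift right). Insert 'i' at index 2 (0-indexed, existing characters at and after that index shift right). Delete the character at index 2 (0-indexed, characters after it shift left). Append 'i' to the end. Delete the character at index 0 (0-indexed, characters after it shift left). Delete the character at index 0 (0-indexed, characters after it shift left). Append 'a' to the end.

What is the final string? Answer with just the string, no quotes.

Applying each edit step by step:
Start: "fcb"
Op 1 (delete idx 0 = 'f'): "fcb" -> "cb"
Op 2 (insert 'g' at idx 0): "cb" -> "gcb"
Op 3 (insert 'i' at idx 2): "gcb" -> "gcib"
Op 4 (delete idx 2 = 'i'): "gcib" -> "gcb"
Op 5 (append 'i'): "gcb" -> "gcbi"
Op 6 (delete idx 0 = 'g'): "gcbi" -> "cbi"
Op 7 (delete idx 0 = 'c'): "cbi" -> "bi"
Op 8 (append 'a'): "bi" -> "bia"

Answer: bia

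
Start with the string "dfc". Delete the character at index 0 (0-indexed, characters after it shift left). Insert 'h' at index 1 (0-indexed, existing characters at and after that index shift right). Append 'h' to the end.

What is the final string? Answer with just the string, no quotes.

Applying each edit step by step:
Start: "dfc"
Op 1 (delete idx 0 = 'd'): "dfc" -> "fc"
Op 2 (insert 'h' at idx 1): "fc" -> "fhc"
Op 3 (append 'h'): "fhc" -> "fhch"

Answer: fhch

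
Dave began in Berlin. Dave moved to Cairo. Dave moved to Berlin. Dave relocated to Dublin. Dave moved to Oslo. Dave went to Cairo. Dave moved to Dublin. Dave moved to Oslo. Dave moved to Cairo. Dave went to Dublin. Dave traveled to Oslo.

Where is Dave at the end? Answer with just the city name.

Answer: Oslo

Derivation:
Tracking Dave's location:
Start: Dave is in Berlin.
After move 1: Berlin -> Cairo. Dave is in Cairo.
After move 2: Cairo -> Berlin. Dave is in Berlin.
After move 3: Berlin -> Dublin. Dave is in Dublin.
After move 4: Dublin -> Oslo. Dave is in Oslo.
After move 5: Oslo -> Cairo. Dave is in Cairo.
After move 6: Cairo -> Dublin. Dave is in Dublin.
After move 7: Dublin -> Oslo. Dave is in Oslo.
After move 8: Oslo -> Cairo. Dave is in Cairo.
After move 9: Cairo -> Dublin. Dave is in Dublin.
After move 10: Dublin -> Oslo. Dave is in Oslo.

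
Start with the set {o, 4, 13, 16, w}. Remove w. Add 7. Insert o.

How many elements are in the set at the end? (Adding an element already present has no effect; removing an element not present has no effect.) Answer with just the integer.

Answer: 5

Derivation:
Tracking the set through each operation:
Start: {13, 16, 4, o, w}
Event 1 (remove w): removed. Set: {13, 16, 4, o}
Event 2 (add 7): added. Set: {13, 16, 4, 7, o}
Event 3 (add o): already present, no change. Set: {13, 16, 4, 7, o}

Final set: {13, 16, 4, 7, o} (size 5)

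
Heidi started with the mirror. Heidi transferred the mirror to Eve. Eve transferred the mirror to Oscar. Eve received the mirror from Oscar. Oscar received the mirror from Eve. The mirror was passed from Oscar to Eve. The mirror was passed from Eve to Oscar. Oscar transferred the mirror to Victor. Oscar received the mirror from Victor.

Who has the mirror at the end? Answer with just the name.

Tracking the mirror through each event:
Start: Heidi has the mirror.
After event 1: Eve has the mirror.
After event 2: Oscar has the mirror.
After event 3: Eve has the mirror.
After event 4: Oscar has the mirror.
After event 5: Eve has the mirror.
After event 6: Oscar has the mirror.
After event 7: Victor has the mirror.
After event 8: Oscar has the mirror.

Answer: Oscar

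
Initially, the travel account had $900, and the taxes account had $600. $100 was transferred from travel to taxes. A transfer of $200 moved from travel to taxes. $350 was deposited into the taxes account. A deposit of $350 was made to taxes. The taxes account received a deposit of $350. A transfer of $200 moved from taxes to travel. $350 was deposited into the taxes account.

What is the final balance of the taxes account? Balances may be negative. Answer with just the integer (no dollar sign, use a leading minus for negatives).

Tracking account balances step by step:
Start: travel=900, taxes=600
Event 1 (transfer 100 travel -> taxes): travel: 900 - 100 = 800, taxes: 600 + 100 = 700. Balances: travel=800, taxes=700
Event 2 (transfer 200 travel -> taxes): travel: 800 - 200 = 600, taxes: 700 + 200 = 900. Balances: travel=600, taxes=900
Event 3 (deposit 350 to taxes): taxes: 900 + 350 = 1250. Balances: travel=600, taxes=1250
Event 4 (deposit 350 to taxes): taxes: 1250 + 350 = 1600. Balances: travel=600, taxes=1600
Event 5 (deposit 350 to taxes): taxes: 1600 + 350 = 1950. Balances: travel=600, taxes=1950
Event 6 (transfer 200 taxes -> travel): taxes: 1950 - 200 = 1750, travel: 600 + 200 = 800. Balances: travel=800, taxes=1750
Event 7 (deposit 350 to taxes): taxes: 1750 + 350 = 2100. Balances: travel=800, taxes=2100

Final balance of taxes: 2100

Answer: 2100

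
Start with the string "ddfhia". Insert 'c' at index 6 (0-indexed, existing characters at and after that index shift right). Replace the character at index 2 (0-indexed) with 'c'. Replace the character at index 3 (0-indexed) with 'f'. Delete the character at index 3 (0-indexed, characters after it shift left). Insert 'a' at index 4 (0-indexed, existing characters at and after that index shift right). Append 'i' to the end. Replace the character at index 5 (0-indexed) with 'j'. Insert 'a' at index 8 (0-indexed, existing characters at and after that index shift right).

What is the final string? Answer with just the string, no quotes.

Answer: ddciajcia

Derivation:
Applying each edit step by step:
Start: "ddfhia"
Op 1 (insert 'c' at idx 6): "ddfhia" -> "ddfhiac"
Op 2 (replace idx 2: 'f' -> 'c'): "ddfhiac" -> "ddchiac"
Op 3 (replace idx 3: 'h' -> 'f'): "ddchiac" -> "ddcfiac"
Op 4 (delete idx 3 = 'f'): "ddcfiac" -> "ddciac"
Op 5 (insert 'a' at idx 4): "ddciac" -> "ddciaac"
Op 6 (append 'i'): "ddciaac" -> "ddciaaci"
Op 7 (replace idx 5: 'a' -> 'j'): "ddciaaci" -> "ddciajci"
Op 8 (insert 'a' at idx 8): "ddciajci" -> "ddciajcia"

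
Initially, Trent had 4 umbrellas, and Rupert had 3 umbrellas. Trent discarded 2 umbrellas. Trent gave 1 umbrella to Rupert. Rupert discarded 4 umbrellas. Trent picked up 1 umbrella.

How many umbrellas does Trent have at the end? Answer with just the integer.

Answer: 2

Derivation:
Tracking counts step by step:
Start: Trent=4, Rupert=3
Event 1 (Trent -2): Trent: 4 -> 2. State: Trent=2, Rupert=3
Event 2 (Trent -> Rupert, 1): Trent: 2 -> 1, Rupert: 3 -> 4. State: Trent=1, Rupert=4
Event 3 (Rupert -4): Rupert: 4 -> 0. State: Trent=1, Rupert=0
Event 4 (Trent +1): Trent: 1 -> 2. State: Trent=2, Rupert=0

Trent's final count: 2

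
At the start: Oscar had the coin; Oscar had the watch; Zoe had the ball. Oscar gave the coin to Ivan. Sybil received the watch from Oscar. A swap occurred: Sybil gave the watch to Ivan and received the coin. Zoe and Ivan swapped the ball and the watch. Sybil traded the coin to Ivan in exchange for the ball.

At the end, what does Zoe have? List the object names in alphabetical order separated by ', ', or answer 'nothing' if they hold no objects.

Answer: watch

Derivation:
Tracking all object holders:
Start: coin:Oscar, watch:Oscar, ball:Zoe
Event 1 (give coin: Oscar -> Ivan). State: coin:Ivan, watch:Oscar, ball:Zoe
Event 2 (give watch: Oscar -> Sybil). State: coin:Ivan, watch:Sybil, ball:Zoe
Event 3 (swap watch<->coin: now watch:Ivan, coin:Sybil). State: coin:Sybil, watch:Ivan, ball:Zoe
Event 4 (swap ball<->watch: now ball:Ivan, watch:Zoe). State: coin:Sybil, watch:Zoe, ball:Ivan
Event 5 (swap coin<->ball: now coin:Ivan, ball:Sybil). State: coin:Ivan, watch:Zoe, ball:Sybil

Final state: coin:Ivan, watch:Zoe, ball:Sybil
Zoe holds: watch.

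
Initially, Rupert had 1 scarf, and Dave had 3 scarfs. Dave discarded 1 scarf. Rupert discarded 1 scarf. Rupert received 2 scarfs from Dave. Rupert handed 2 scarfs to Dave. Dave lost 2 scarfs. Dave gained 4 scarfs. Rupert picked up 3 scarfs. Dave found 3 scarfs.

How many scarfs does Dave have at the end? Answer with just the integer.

Tracking counts step by step:
Start: Rupert=1, Dave=3
Event 1 (Dave -1): Dave: 3 -> 2. State: Rupert=1, Dave=2
Event 2 (Rupert -1): Rupert: 1 -> 0. State: Rupert=0, Dave=2
Event 3 (Dave -> Rupert, 2): Dave: 2 -> 0, Rupert: 0 -> 2. State: Rupert=2, Dave=0
Event 4 (Rupert -> Dave, 2): Rupert: 2 -> 0, Dave: 0 -> 2. State: Rupert=0, Dave=2
Event 5 (Dave -2): Dave: 2 -> 0. State: Rupert=0, Dave=0
Event 6 (Dave +4): Dave: 0 -> 4. State: Rupert=0, Dave=4
Event 7 (Rupert +3): Rupert: 0 -> 3. State: Rupert=3, Dave=4
Event 8 (Dave +3): Dave: 4 -> 7. State: Rupert=3, Dave=7

Dave's final count: 7

Answer: 7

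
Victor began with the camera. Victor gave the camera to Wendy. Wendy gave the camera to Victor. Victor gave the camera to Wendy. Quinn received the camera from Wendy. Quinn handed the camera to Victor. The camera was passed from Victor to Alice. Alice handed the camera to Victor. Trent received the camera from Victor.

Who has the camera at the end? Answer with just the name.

Answer: Trent

Derivation:
Tracking the camera through each event:
Start: Victor has the camera.
After event 1: Wendy has the camera.
After event 2: Victor has the camera.
After event 3: Wendy has the camera.
After event 4: Quinn has the camera.
After event 5: Victor has the camera.
After event 6: Alice has the camera.
After event 7: Victor has the camera.
After event 8: Trent has the camera.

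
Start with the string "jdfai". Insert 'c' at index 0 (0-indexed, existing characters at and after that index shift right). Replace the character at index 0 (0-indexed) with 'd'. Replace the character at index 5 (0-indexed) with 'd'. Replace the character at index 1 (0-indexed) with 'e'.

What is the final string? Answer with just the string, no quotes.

Answer: dedfad

Derivation:
Applying each edit step by step:
Start: "jdfai"
Op 1 (insert 'c' at idx 0): "jdfai" -> "cjdfai"
Op 2 (replace idx 0: 'c' -> 'd'): "cjdfai" -> "djdfai"
Op 3 (replace idx 5: 'i' -> 'd'): "djdfai" -> "djdfad"
Op 4 (replace idx 1: 'j' -> 'e'): "djdfad" -> "dedfad"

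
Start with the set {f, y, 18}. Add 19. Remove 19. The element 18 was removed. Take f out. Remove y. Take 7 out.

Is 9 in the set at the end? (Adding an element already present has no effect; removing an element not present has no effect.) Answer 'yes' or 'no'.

Tracking the set through each operation:
Start: {18, f, y}
Event 1 (add 19): added. Set: {18, 19, f, y}
Event 2 (remove 19): removed. Set: {18, f, y}
Event 3 (remove 18): removed. Set: {f, y}
Event 4 (remove f): removed. Set: {y}
Event 5 (remove y): removed. Set: {}
Event 6 (remove 7): not present, no change. Set: {}

Final set: {} (size 0)
9 is NOT in the final set.

Answer: no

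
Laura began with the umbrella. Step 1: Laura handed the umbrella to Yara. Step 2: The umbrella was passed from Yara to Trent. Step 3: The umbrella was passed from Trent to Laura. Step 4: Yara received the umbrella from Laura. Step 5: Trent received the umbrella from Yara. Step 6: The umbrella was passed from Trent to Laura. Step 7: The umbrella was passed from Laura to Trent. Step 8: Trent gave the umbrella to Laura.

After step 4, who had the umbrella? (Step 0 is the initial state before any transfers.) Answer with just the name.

Answer: Yara

Derivation:
Tracking the umbrella holder through step 4:
After step 0 (start): Laura
After step 1: Yara
After step 2: Trent
After step 3: Laura
After step 4: Yara

At step 4, the holder is Yara.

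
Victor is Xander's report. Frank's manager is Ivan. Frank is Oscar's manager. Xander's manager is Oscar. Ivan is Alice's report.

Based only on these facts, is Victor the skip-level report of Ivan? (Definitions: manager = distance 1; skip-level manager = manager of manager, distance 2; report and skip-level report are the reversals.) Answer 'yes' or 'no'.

Answer: no

Derivation:
Reconstructing the manager chain from the given facts:
  Alice -> Ivan -> Frank -> Oscar -> Xander -> Victor
(each arrow means 'manager of the next')
Positions in the chain (0 = top):
  position of Alice: 0
  position of Ivan: 1
  position of Frank: 2
  position of Oscar: 3
  position of Xander: 4
  position of Victor: 5

Victor is at position 5, Ivan is at position 1; signed distance (j - i) = -4.
'skip-level report' requires j - i = -2. Actual distance is -4, so the relation does NOT hold.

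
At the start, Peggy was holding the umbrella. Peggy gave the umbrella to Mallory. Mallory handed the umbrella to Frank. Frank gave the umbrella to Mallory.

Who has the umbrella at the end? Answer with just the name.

Answer: Mallory

Derivation:
Tracking the umbrella through each event:
Start: Peggy has the umbrella.
After event 1: Mallory has the umbrella.
After event 2: Frank has the umbrella.
After event 3: Mallory has the umbrella.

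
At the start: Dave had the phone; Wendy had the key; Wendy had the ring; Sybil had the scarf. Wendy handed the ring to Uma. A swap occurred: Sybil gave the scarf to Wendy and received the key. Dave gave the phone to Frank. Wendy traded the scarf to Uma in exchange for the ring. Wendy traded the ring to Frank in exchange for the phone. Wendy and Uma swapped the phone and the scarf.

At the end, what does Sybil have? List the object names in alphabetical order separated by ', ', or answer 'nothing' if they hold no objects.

Answer: key

Derivation:
Tracking all object holders:
Start: phone:Dave, key:Wendy, ring:Wendy, scarf:Sybil
Event 1 (give ring: Wendy -> Uma). State: phone:Dave, key:Wendy, ring:Uma, scarf:Sybil
Event 2 (swap scarf<->key: now scarf:Wendy, key:Sybil). State: phone:Dave, key:Sybil, ring:Uma, scarf:Wendy
Event 3 (give phone: Dave -> Frank). State: phone:Frank, key:Sybil, ring:Uma, scarf:Wendy
Event 4 (swap scarf<->ring: now scarf:Uma, ring:Wendy). State: phone:Frank, key:Sybil, ring:Wendy, scarf:Uma
Event 5 (swap ring<->phone: now ring:Frank, phone:Wendy). State: phone:Wendy, key:Sybil, ring:Frank, scarf:Uma
Event 6 (swap phone<->scarf: now phone:Uma, scarf:Wendy). State: phone:Uma, key:Sybil, ring:Frank, scarf:Wendy

Final state: phone:Uma, key:Sybil, ring:Frank, scarf:Wendy
Sybil holds: key.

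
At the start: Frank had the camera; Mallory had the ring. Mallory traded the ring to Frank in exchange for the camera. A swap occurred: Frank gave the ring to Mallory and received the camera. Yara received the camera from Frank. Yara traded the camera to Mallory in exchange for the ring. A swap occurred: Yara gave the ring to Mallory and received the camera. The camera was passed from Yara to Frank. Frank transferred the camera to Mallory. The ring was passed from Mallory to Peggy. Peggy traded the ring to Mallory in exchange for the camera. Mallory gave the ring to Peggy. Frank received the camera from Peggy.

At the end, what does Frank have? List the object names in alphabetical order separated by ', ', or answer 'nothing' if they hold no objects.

Tracking all object holders:
Start: camera:Frank, ring:Mallory
Event 1 (swap ring<->camera: now ring:Frank, camera:Mallory). State: camera:Mallory, ring:Frank
Event 2 (swap ring<->camera: now ring:Mallory, camera:Frank). State: camera:Frank, ring:Mallory
Event 3 (give camera: Frank -> Yara). State: camera:Yara, ring:Mallory
Event 4 (swap camera<->ring: now camera:Mallory, ring:Yara). State: camera:Mallory, ring:Yara
Event 5 (swap ring<->camera: now ring:Mallory, camera:Yara). State: camera:Yara, ring:Mallory
Event 6 (give camera: Yara -> Frank). State: camera:Frank, ring:Mallory
Event 7 (give camera: Frank -> Mallory). State: camera:Mallory, ring:Mallory
Event 8 (give ring: Mallory -> Peggy). State: camera:Mallory, ring:Peggy
Event 9 (swap ring<->camera: now ring:Mallory, camera:Peggy). State: camera:Peggy, ring:Mallory
Event 10 (give ring: Mallory -> Peggy). State: camera:Peggy, ring:Peggy
Event 11 (give camera: Peggy -> Frank). State: camera:Frank, ring:Peggy

Final state: camera:Frank, ring:Peggy
Frank holds: camera.

Answer: camera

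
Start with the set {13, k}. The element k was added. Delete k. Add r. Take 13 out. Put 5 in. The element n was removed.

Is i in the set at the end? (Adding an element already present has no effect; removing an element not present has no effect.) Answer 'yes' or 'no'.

Answer: no

Derivation:
Tracking the set through each operation:
Start: {13, k}
Event 1 (add k): already present, no change. Set: {13, k}
Event 2 (remove k): removed. Set: {13}
Event 3 (add r): added. Set: {13, r}
Event 4 (remove 13): removed. Set: {r}
Event 5 (add 5): added. Set: {5, r}
Event 6 (remove n): not present, no change. Set: {5, r}

Final set: {5, r} (size 2)
i is NOT in the final set.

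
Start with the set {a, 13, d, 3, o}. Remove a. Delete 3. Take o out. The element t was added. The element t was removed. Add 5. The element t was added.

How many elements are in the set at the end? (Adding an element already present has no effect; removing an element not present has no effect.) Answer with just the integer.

Tracking the set through each operation:
Start: {13, 3, a, d, o}
Event 1 (remove a): removed. Set: {13, 3, d, o}
Event 2 (remove 3): removed. Set: {13, d, o}
Event 3 (remove o): removed. Set: {13, d}
Event 4 (add t): added. Set: {13, d, t}
Event 5 (remove t): removed. Set: {13, d}
Event 6 (add 5): added. Set: {13, 5, d}
Event 7 (add t): added. Set: {13, 5, d, t}

Final set: {13, 5, d, t} (size 4)

Answer: 4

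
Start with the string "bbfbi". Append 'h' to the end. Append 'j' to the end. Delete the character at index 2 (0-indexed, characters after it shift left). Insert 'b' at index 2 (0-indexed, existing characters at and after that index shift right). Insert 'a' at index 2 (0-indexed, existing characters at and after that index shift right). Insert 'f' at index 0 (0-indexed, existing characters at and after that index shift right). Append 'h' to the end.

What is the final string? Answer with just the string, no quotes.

Applying each edit step by step:
Start: "bbfbi"
Op 1 (append 'h'): "bbfbi" -> "bbfbih"
Op 2 (append 'j'): "bbfbih" -> "bbfbihj"
Op 3 (delete idx 2 = 'f'): "bbfbihj" -> "bbbihj"
Op 4 (insert 'b' at idx 2): "bbbihj" -> "bbbbihj"
Op 5 (insert 'a' at idx 2): "bbbbihj" -> "bbabbihj"
Op 6 (insert 'f' at idx 0): "bbabbihj" -> "fbbabbihj"
Op 7 (append 'h'): "fbbabbihj" -> "fbbabbihjh"

Answer: fbbabbihjh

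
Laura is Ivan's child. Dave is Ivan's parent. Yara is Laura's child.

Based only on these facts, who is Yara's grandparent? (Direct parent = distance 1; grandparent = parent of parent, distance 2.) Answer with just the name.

Answer: Ivan

Derivation:
Reconstructing the parent chain from the given facts:
  Dave -> Ivan -> Laura -> Yara
(each arrow means 'parent of the next')
Positions in the chain (0 = top):
  position of Dave: 0
  position of Ivan: 1
  position of Laura: 2
  position of Yara: 3

Yara is at position 3; the grandparent is 2 steps up the chain, i.e. position 1: Ivan.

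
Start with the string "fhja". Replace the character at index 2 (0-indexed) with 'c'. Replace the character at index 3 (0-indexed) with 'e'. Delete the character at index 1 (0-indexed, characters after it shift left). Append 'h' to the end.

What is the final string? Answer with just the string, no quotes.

Answer: fceh

Derivation:
Applying each edit step by step:
Start: "fhja"
Op 1 (replace idx 2: 'j' -> 'c'): "fhja" -> "fhca"
Op 2 (replace idx 3: 'a' -> 'e'): "fhca" -> "fhce"
Op 3 (delete idx 1 = 'h'): "fhce" -> "fce"
Op 4 (append 'h'): "fce" -> "fceh"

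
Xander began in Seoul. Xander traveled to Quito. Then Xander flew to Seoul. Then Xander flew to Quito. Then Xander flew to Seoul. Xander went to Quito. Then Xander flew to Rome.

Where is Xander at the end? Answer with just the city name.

Answer: Rome

Derivation:
Tracking Xander's location:
Start: Xander is in Seoul.
After move 1: Seoul -> Quito. Xander is in Quito.
After move 2: Quito -> Seoul. Xander is in Seoul.
After move 3: Seoul -> Quito. Xander is in Quito.
After move 4: Quito -> Seoul. Xander is in Seoul.
After move 5: Seoul -> Quito. Xander is in Quito.
After move 6: Quito -> Rome. Xander is in Rome.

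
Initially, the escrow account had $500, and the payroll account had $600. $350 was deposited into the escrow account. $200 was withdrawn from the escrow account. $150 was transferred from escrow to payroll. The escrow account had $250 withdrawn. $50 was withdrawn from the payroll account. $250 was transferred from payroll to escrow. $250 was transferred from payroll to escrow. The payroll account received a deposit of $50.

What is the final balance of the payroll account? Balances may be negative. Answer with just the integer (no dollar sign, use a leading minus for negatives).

Answer: 250

Derivation:
Tracking account balances step by step:
Start: escrow=500, payroll=600
Event 1 (deposit 350 to escrow): escrow: 500 + 350 = 850. Balances: escrow=850, payroll=600
Event 2 (withdraw 200 from escrow): escrow: 850 - 200 = 650. Balances: escrow=650, payroll=600
Event 3 (transfer 150 escrow -> payroll): escrow: 650 - 150 = 500, payroll: 600 + 150 = 750. Balances: escrow=500, payroll=750
Event 4 (withdraw 250 from escrow): escrow: 500 - 250 = 250. Balances: escrow=250, payroll=750
Event 5 (withdraw 50 from payroll): payroll: 750 - 50 = 700. Balances: escrow=250, payroll=700
Event 6 (transfer 250 payroll -> escrow): payroll: 700 - 250 = 450, escrow: 250 + 250 = 500. Balances: escrow=500, payroll=450
Event 7 (transfer 250 payroll -> escrow): payroll: 450 - 250 = 200, escrow: 500 + 250 = 750. Balances: escrow=750, payroll=200
Event 8 (deposit 50 to payroll): payroll: 200 + 50 = 250. Balances: escrow=750, payroll=250

Final balance of payroll: 250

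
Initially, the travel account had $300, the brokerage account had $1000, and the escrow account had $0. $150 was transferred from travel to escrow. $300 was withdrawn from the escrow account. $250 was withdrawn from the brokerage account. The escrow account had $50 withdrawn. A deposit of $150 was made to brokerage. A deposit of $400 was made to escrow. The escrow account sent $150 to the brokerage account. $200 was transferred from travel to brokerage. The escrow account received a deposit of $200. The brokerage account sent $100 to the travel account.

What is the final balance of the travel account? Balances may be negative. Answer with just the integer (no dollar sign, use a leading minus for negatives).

Answer: 50

Derivation:
Tracking account balances step by step:
Start: travel=300, brokerage=1000, escrow=0
Event 1 (transfer 150 travel -> escrow): travel: 300 - 150 = 150, escrow: 0 + 150 = 150. Balances: travel=150, brokerage=1000, escrow=150
Event 2 (withdraw 300 from escrow): escrow: 150 - 300 = -150. Balances: travel=150, brokerage=1000, escrow=-150
Event 3 (withdraw 250 from brokerage): brokerage: 1000 - 250 = 750. Balances: travel=150, brokerage=750, escrow=-150
Event 4 (withdraw 50 from escrow): escrow: -150 - 50 = -200. Balances: travel=150, brokerage=750, escrow=-200
Event 5 (deposit 150 to brokerage): brokerage: 750 + 150 = 900. Balances: travel=150, brokerage=900, escrow=-200
Event 6 (deposit 400 to escrow): escrow: -200 + 400 = 200. Balances: travel=150, brokerage=900, escrow=200
Event 7 (transfer 150 escrow -> brokerage): escrow: 200 - 150 = 50, brokerage: 900 + 150 = 1050. Balances: travel=150, brokerage=1050, escrow=50
Event 8 (transfer 200 travel -> brokerage): travel: 150 - 200 = -50, brokerage: 1050 + 200 = 1250. Balances: travel=-50, brokerage=1250, escrow=50
Event 9 (deposit 200 to escrow): escrow: 50 + 200 = 250. Balances: travel=-50, brokerage=1250, escrow=250
Event 10 (transfer 100 brokerage -> travel): brokerage: 1250 - 100 = 1150, travel: -50 + 100 = 50. Balances: travel=50, brokerage=1150, escrow=250

Final balance of travel: 50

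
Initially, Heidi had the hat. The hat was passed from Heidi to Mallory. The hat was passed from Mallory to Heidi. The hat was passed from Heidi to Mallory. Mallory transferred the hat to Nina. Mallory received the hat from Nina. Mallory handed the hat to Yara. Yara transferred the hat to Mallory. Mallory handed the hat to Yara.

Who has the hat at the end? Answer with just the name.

Answer: Yara

Derivation:
Tracking the hat through each event:
Start: Heidi has the hat.
After event 1: Mallory has the hat.
After event 2: Heidi has the hat.
After event 3: Mallory has the hat.
After event 4: Nina has the hat.
After event 5: Mallory has the hat.
After event 6: Yara has the hat.
After event 7: Mallory has the hat.
After event 8: Yara has the hat.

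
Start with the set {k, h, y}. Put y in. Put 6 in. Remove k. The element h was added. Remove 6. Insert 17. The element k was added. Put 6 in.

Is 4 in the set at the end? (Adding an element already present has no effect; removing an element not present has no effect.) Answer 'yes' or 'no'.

Tracking the set through each operation:
Start: {h, k, y}
Event 1 (add y): already present, no change. Set: {h, k, y}
Event 2 (add 6): added. Set: {6, h, k, y}
Event 3 (remove k): removed. Set: {6, h, y}
Event 4 (add h): already present, no change. Set: {6, h, y}
Event 5 (remove 6): removed. Set: {h, y}
Event 6 (add 17): added. Set: {17, h, y}
Event 7 (add k): added. Set: {17, h, k, y}
Event 8 (add 6): added. Set: {17, 6, h, k, y}

Final set: {17, 6, h, k, y} (size 5)
4 is NOT in the final set.

Answer: no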